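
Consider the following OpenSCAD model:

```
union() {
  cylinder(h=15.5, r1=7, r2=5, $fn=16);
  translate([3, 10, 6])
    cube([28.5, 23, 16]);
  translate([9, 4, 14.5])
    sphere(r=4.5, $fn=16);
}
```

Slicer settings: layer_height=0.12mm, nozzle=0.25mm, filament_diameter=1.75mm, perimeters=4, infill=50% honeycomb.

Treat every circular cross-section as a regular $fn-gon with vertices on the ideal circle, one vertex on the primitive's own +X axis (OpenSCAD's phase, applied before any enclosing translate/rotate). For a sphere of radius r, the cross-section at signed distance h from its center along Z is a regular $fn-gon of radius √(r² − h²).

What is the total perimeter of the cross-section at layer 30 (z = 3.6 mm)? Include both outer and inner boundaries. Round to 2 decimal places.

At z = 3.6 mm: the cone contributes a regular 16-gon of circumradius 6.535 (interpolated between r1=7 and r2=5 at t=0.232) (perimeter = 2·16·6.535·sin(180°/16) = 40.80 mm); the cube at (3, 10) is absent (z outside [6, 22]); the sphere at (9, 4) is absent (|z−center|=10.900 > r=4.5); Merging all regions: only the cone is present, so the union is just that shape — boundary = 40.80 mm. Overall, the cross-section is a single solid region. Total boundary length (outer) = 40.80 mm.

40.80 mm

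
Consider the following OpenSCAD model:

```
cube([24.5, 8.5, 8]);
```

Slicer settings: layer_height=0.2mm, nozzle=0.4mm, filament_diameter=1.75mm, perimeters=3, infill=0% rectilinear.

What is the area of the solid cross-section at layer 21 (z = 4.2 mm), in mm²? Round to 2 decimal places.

At z = 4.2 mm: the cube (footprint 24.5×8.5) is included at this height (area 208.25 mm²). Overall, the cross-section is a single solid region. Net area = 208.25 mm².

208.25 mm²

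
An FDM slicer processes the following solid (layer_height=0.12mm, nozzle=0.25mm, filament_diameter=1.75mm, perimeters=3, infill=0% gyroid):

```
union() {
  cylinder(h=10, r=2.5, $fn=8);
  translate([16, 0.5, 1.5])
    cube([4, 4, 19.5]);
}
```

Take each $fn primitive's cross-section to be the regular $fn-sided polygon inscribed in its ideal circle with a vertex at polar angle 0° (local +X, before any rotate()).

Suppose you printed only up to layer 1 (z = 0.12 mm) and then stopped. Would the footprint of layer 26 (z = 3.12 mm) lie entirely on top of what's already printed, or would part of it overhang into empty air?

Compare the two slices. At z = 0.12: the r=2.5 cylinder gives a regular 8-gon of circumradius 2.5 (constant along its height) (area = (8/2)·2.500²·sin(360°/8) = 17.68 mm²); the cube at (16, 0.5) is not intersected at this z (z outside [1.5, 21]); Merging all regions: only the r=2.5 cylinder is present, so the union is just that shape — area = 17.68 mm². At z = 3.12: the r=2.5 cylinder gives a regular 8-gon of circumradius 2.5 (constant along its height) (area = (8/2)·2.500²·sin(360°/8) = 17.68 mm²); the 4×4 cube at (16, 0.5) contributes its full rectangle (area 16.00 mm²); Taking the union: the 2 present regions are separate (no shared area or edge), so areas and boundary lengths simply add and each stays a separate island — area = 33.68 mm². Checking containment: at z = 3.12 the cross-section extends beyond the z = 0.12 cross-section by about 16.00 mm².

part overhangs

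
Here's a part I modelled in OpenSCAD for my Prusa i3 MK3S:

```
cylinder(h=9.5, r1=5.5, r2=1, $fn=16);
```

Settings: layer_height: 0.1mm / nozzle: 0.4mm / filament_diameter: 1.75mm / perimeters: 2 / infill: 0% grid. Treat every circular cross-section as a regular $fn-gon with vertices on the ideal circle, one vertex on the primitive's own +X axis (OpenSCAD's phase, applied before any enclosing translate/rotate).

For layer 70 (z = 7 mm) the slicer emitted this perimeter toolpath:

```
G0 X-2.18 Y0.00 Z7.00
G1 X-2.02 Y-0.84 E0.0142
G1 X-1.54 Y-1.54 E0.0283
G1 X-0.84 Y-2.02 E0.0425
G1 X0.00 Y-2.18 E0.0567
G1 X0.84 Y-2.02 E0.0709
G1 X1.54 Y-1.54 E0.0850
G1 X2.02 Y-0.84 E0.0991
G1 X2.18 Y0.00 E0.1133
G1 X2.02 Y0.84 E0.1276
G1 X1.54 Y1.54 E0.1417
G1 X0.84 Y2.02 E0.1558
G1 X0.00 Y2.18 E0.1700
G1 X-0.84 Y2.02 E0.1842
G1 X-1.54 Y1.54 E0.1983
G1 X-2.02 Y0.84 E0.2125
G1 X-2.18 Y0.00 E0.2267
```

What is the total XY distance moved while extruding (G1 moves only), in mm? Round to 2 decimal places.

Sum the Euclidean lengths of each G1 segment: total = 13.63 mm.

13.63 mm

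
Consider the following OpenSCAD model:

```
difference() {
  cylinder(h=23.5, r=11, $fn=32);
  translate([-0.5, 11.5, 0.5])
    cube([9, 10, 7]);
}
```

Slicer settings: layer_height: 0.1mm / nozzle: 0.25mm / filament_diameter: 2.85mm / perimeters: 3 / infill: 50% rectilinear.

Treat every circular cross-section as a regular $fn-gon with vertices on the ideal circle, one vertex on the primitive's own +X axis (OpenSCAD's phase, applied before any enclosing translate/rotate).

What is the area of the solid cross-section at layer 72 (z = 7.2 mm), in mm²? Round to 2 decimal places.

377.69 mm²

At z = 7.2 mm: the r=11 cylinder gives a regular 32-gon of circumradius 11 (constant along its height) (area = (32/2)·11.000²·sin(360°/32) = 377.69 mm²); the cube at (-0.5, 11.5) is present — its section is the full 9×10 rectangle (area 90.00 mm²); Subtracting the remaining from the first: starting from the r=11 cylinder (377.69 mm²), the 9×10 cube at (-0.5, 11.5) misses the remaining region (no effect) — area = 377.69 mm². Overall, the cross-section is a single solid region. Net area = 377.69 mm².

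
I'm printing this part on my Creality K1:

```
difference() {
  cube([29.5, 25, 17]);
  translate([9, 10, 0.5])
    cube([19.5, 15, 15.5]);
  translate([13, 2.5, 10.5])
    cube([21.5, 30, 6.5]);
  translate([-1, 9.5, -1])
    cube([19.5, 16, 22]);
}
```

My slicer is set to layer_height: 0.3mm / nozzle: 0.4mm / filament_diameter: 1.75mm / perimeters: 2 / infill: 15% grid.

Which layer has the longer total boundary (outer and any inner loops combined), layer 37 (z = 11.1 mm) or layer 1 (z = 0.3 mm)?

layer 1 (z = 0.3 mm)

Layer 37 (z = 11.1): the cube (footprint 29.5×25) is included at this height (perimeter 109.00 mm); the 19.5×15 cube at (9, 10) contributes its full rectangle (perimeter 69.00 mm); the cube at (13, 2.5) is present — its section is the full 21.5×30 rectangle (perimeter 103.00 mm); the cube at (-1, 9.5) (footprint 19.5×16) is included at this height (perimeter 71.00 mm); After the difference (first − rest): starting from the 29.5×25 cube, the 19.5×15 cube at (9, 10) lies inside it touching the edge (removes its full 292.50 mm²); the 21.5×30 cube at (13, 2.5) partially overlaps it — only the 138.75 mm² overlap (of its 645.00 mm²) is removed, clipping the outline; the 19.5×16 cube at (-1, 9.5) partially overlaps it — only the 141.50 mm² overlap (of its 312.00 mm²) is removed, clipping the outline — boundary = 78.00 mm. So its perimeter = 78.00 mm. Layer 1 (z = 0.3): the cube (footprint 29.5×25) is included at this height (perimeter 109.00 mm); the cube at (9, 10) is not intersected at this z (z outside [0.5, 16]); the cube at (13, 2.5) is not intersected at this z (z outside [10.5, 17]); the cube at (-1, 9.5) is present — its section is the full 19.5×16 rectangle (perimeter 71.00 mm); Subtracting the remaining from the first: starting from the 29.5×25 cube, the 19.5×16 cube at (-1, 9.5) partially overlaps it — only the 286.75 mm² overlap (of its 312.00 mm²) is removed, clipping the outline — boundary = 109.00 mm. So its perimeter = 109.00 mm. Layer 1 is larger (109.00 vs 78.00 mm).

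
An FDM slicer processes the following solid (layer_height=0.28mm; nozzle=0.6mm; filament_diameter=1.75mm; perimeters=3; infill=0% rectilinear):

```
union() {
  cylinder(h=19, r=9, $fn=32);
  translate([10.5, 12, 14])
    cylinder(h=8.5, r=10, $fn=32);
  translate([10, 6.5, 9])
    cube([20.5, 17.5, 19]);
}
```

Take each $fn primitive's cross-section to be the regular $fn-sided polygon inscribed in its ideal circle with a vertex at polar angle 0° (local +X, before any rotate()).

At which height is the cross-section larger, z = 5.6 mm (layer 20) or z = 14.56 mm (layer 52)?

layer 52 (z = 14.56 mm)

Layer 20 (z = 5.6): the cylinder: section is a regular 32-gon, circumradius r=9 (area = (32/2)·9.000²·sin(360°/32) = 252.84 mm²); the cylinder at (10.5, 12) is absent (z outside [14, 22.5]); the cube at (10, 6.5) does not reach this height (z outside [9, 28]); Taking the union: only the r=9 cylinder is present, so the union is just that shape — area = 252.84 mm². So its area = 252.84 mm². Layer 52 (z = 14.56): the r=9 cylinder contributes a regular 32-gon of circumradius 9 (area = (32/2)·9.000²·sin(360°/32) = 252.84 mm²); the cylinder at (10.5, 12): section is a regular 32-gon, circumradius r=10 (area = (32/2)·10.000²·sin(360°/32) = 312.14 mm²); the cube at (10, 6.5) (footprint 20.5×17.5) is included at this height (area 358.75 mm²); Taking the union: the regions partially overlap — summed areas 923.73 mm² minus the doubly-counted overlap 158.38 mm² gives 765.35 mm² — area = 765.35 mm². So its area = 765.35 mm². Layer 52 is larger (765.35 vs 252.84 mm²).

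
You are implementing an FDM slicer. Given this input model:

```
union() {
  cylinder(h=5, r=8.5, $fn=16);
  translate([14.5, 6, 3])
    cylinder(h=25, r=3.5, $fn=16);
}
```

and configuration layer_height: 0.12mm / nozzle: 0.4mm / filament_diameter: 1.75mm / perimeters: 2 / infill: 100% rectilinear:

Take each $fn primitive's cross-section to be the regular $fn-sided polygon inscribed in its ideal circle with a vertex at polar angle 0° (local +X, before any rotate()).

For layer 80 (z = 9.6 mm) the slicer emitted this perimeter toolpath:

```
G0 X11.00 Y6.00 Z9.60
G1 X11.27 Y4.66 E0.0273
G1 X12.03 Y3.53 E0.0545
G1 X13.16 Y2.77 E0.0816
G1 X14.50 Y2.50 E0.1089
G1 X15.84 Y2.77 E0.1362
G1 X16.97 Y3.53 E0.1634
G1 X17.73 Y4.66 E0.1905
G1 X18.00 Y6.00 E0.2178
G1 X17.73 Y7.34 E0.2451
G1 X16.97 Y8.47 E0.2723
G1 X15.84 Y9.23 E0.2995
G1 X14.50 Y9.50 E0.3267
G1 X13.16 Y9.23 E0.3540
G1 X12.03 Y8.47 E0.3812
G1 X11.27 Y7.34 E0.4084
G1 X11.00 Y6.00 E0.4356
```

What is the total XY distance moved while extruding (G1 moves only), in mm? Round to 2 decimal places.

21.83 mm

Sum the Euclidean lengths of each G1 segment: total = 21.83 mm.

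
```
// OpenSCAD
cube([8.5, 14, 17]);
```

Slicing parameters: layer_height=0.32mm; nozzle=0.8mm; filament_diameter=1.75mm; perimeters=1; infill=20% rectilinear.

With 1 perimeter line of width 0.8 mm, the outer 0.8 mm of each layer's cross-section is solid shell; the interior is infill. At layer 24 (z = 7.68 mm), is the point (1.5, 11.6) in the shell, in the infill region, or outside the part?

infill

At z = 7.68 mm: the cube (footprint 8.5×14) is included at this height. Overall, the cross-section is a single solid region. The nearest boundary edge runs (0.00, 14.00)→(0.00, 0.00); distance from the point to it = 1.50 mm. The point is inside the cross-section and 1.50 mm from the nearest boundary — more than the 0.8 mm shell width (1 × 0.8), so it's in the infill interior.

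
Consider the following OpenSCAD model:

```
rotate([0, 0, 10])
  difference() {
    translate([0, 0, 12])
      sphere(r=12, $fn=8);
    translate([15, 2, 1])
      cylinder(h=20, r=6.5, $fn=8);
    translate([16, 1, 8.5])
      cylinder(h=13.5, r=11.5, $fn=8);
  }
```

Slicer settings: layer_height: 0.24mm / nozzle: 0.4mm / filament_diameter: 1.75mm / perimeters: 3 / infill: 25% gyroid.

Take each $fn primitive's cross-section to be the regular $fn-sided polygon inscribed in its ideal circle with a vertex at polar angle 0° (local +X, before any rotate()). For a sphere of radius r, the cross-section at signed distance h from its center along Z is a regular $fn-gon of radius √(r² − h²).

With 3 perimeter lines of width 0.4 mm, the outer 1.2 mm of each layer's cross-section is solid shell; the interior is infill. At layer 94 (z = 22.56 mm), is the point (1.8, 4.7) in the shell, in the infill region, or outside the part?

At z = 22.56 mm: the r=12 sphere slices to a regular 8-gon of circumradius 5.700 (√(r²−h²) with h=10.56 from center); the cylinder at (15, 2) is absent (z outside [1, 21]); the cylinder at (16, 1) is not intersected at this z (z outside [8.5, 22]); After the difference (first − rest): none of the subtracted shapes is present at this height, so the r=12 sphere is unchanged — 1 connected region; (whole slice rotated 10° about Z — lengths, areas and connectivity unchanged). Overall, the cross-section is a single solid region. Undo the 10° rotation: the query point maps to (2.589, 4.316) in the un-rotated model frame. The nearest boundary edge runs (4.03, 4.03)→(0.00, 5.70); distance from the point to it = 0.29 mm. The point is inside the cross-section, 0.29 mm from the nearest boundary — within the 1.2 mm shell band (3 × 0.4).

shell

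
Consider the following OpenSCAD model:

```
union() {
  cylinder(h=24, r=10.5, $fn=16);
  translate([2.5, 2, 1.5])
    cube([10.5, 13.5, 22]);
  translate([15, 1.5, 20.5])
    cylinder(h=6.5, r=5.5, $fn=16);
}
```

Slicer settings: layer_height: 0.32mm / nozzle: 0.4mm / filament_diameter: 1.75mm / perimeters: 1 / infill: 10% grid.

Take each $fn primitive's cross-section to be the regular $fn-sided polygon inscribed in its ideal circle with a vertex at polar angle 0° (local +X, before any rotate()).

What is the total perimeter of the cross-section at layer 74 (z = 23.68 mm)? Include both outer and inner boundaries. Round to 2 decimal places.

90.82 mm

At z = 23.68 mm: the cylinder: section is a regular 16-gon, circumradius r=10.5 (perimeter = 2·16·10.500·sin(180°/16) = 65.55 mm); the cube at (2.5, 2) is absent (z outside [1.5, 23.5]); the cylinder at (15, 1.5): section is a regular 16-gon, circumradius r=5.5 (perimeter = 2·16·5.500·sin(180°/16) = 34.34 mm); Combining (union): the regions partially overlap (shared area 2.15 mm²), so the edge portions inside another operand are dropped and the merged outline is re-measured after clipping — boundary = 90.82 mm. Overall, the cross-section is a single solid region. Total boundary length (outer) = 90.82 mm.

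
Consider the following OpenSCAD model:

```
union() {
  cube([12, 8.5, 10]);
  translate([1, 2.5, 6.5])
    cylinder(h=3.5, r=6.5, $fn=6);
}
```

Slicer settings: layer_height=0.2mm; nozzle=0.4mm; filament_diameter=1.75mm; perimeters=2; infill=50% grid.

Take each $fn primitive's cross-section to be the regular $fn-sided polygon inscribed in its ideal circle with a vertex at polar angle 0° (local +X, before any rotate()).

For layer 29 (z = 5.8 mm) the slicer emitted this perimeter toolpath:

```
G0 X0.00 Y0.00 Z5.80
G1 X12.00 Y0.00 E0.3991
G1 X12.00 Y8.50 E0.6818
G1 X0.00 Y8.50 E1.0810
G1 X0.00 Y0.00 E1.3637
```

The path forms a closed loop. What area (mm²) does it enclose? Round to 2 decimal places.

102.00 mm²

Apply the shoelace formula to the sequence of (X, Y) vertices; enclosed area = 102.00 mm².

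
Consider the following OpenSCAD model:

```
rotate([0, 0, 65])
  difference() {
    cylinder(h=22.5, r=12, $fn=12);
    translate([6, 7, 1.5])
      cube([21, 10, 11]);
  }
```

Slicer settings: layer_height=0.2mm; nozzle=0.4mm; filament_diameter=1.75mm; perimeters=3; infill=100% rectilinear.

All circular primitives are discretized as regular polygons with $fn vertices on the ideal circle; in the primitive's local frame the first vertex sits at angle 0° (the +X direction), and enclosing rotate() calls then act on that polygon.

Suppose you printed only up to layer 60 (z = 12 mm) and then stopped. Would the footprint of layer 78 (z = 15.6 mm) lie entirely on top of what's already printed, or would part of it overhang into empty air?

part overhangs

Compare the two slices. At z = 12: the cylinder: section is a regular 12-gon, circumradius r=12 (area = (12/2)·12.000²·sin(360°/12) = 432.00 mm²); the cube at (6, 7) (footprint 21×10) is included at this height (area 210.00 mm²); Taking the first minus the rest: starting from the r=12 cylinder (432.00 mm²), the 21×10 cube at (6, 7) partially overlaps it — only the 5.75 mm² overlap (of its 210.00 mm²) is removed, clipping the outline — area = 426.25 mm²; (whole slice rotated 65° about Z — lengths, areas and connectivity unchanged). At z = 15.6: the r=12 cylinder gives a regular 12-gon of circumradius 12 (constant along its height) (area = (12/2)·12.000²·sin(360°/12) = 432.00 mm²); the cube at (6, 7) is absent (z outside [1.5, 12.5]); After the difference (first − rest): none of the subtracted shapes is present at this height, so the r=12 cylinder is unchanged — area = 432.00 mm²; (rotated 65° about Z; rotation is an isometry so areas/perimeters/island counts are preserved). Checking containment: at z = 15.6 the cross-section extends beyond the z = 12 cross-section by about 5.75 mm².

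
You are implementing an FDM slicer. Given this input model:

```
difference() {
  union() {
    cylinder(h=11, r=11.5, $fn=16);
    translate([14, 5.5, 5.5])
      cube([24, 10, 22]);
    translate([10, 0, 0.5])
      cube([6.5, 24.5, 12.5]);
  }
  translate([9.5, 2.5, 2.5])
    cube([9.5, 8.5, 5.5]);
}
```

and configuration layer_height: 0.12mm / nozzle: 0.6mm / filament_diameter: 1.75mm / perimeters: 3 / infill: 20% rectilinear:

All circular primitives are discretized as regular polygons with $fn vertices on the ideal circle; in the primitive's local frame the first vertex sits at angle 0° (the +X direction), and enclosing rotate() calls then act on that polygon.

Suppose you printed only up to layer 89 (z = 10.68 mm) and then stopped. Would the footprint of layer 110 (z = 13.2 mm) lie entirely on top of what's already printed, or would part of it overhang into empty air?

Compare the two slices. At z = 10.68: the r=11.5 cylinder contributes a regular 16-gon of circumradius 11.5 (area = (16/2)·11.500²·sin(360°/16) = 404.88 mm²); the cube at (14, 5.5) (footprint 24×10) is included at this height (area 240.00 mm²); the cube at (10, 0) (footprint 6.5×24.5) is included at this height (area 159.25 mm²); Merging all regions: the regions partially overlap — summed areas 804.13 mm² minus the doubly-counted overlap 29.97 mm² gives 774.16 mm² — area = 774.16 mm²; the cube at (9.5, 2.5) is not intersected at this z (z outside [2.5, 8]); After the difference (first − rest): none of the subtracted shapes is present at this height, so that combined region is unchanged — area = 774.16 mm². At z = 13.2: the cylinder is absent (z outside [0, 11]); the cube at (14, 5.5) is present — its section is the full 24×10 rectangle (area 240.00 mm²); the cube at (10, 0) does not reach this height (z outside [0.5, 13]); Taking the union: only the 24×10 cube at (14, 5.5) is present, so the union is just that shape — area = 240.00 mm²; the cube at (9.5, 2.5) is absent (z outside [2.5, 8]); Subtracting the remaining from the first: none of the subtracted shapes is present at this height, so that combined region is unchanged — area = 240.00 mm². Checking containment: the cross-section at z = 13.2 is a subset of the cross-section at z = 10.68.

entirely on top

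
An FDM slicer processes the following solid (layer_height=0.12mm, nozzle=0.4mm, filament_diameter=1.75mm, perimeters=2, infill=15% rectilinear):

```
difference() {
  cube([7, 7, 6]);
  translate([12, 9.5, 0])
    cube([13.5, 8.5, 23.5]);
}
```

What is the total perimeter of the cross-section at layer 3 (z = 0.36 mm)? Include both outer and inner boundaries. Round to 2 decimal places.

At z = 0.36 mm: the cube is present — its section is the full 7×7 rectangle (perimeter 28.00 mm); the cube at (12, 9.5) (footprint 13.5×8.5) is included at this height (perimeter 44.00 mm); Taking the first minus the rest: starting from the 7×7 cube, the 13.5×8.5 cube at (12, 9.5) misses the remaining region (no effect) — boundary = 28.00 mm. Overall, the cross-section is a single solid region. Total boundary length (outer) = 28.00 mm.

28.00 mm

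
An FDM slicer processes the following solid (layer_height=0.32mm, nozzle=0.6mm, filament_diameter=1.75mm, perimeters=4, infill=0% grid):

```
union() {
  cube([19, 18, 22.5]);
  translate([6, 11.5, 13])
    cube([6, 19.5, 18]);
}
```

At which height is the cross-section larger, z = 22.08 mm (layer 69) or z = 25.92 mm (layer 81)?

layer 69 (z = 22.08 mm)

Layer 69 (z = 22.08): the 19×18 cube contributes its full rectangle (area 342.00 mm²); the 6×19.5 cube at (6, 11.5) contributes its full rectangle (area 117.00 mm²); Combining (union): the regions partially overlap — summed areas 459.00 mm² minus the doubly-counted overlap 39.00 mm² gives 420.00 mm² — area = 420.00 mm². So its area = 420.00 mm². Layer 81 (z = 25.92): the cube is absent (z outside [0, 22.5]); the cube at (6, 11.5) is present — its section is the full 6×19.5 rectangle (area 117.00 mm²); Combining (union): only the 6×19.5 cube at (6, 11.5) is present, so the union is just that shape — area = 117.00 mm². So its area = 117.00 mm². Layer 69 is larger (420.00 vs 117.00 mm²).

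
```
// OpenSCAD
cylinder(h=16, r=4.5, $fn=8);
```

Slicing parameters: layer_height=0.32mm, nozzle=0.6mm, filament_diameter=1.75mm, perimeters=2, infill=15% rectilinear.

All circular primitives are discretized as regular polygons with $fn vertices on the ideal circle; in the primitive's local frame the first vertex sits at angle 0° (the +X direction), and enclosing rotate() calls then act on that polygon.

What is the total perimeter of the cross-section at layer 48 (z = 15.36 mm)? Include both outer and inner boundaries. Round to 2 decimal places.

At z = 15.36 mm: the r=4.5 cylinder gives a regular 8-gon of circumradius 4.5 (constant along its height) (perimeter = 2·8·4.500·sin(180°/8) = 27.55 mm). Overall, the cross-section is a single solid region. Total boundary length (outer) = 27.55 mm.

27.55 mm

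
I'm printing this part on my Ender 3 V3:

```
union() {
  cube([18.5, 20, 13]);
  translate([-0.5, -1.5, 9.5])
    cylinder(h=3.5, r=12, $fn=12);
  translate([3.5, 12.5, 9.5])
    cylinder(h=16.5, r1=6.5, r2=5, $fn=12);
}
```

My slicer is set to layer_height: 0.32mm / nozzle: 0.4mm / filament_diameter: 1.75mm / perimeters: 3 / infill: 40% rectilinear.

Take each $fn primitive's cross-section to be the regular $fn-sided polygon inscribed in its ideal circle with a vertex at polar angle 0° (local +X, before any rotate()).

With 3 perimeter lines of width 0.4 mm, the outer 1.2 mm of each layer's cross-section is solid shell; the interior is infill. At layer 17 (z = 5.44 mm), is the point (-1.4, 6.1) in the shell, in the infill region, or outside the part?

At z = 5.44 mm: the 18.5×20 cube contributes its full rectangle; the cylinder at (-0.5, -1.5) is not intersected at this z (z outside [9.5, 13]); the cone at (3.5, 12.5) is not intersected at this z (z outside [9.5, 26]); Taking the union: only the 18.5×20 cube is present, so the union is just that shape — 1 connected region. Overall, the cross-section is a single solid region. The nearest boundary edge runs (0.00, 20.00)→(0.00, 0.00); distance from the point to it = 1.40 mm. The point is not inside any of the regions above, so it lies outside the cross-section (1.40 mm from the nearest boundary).

outside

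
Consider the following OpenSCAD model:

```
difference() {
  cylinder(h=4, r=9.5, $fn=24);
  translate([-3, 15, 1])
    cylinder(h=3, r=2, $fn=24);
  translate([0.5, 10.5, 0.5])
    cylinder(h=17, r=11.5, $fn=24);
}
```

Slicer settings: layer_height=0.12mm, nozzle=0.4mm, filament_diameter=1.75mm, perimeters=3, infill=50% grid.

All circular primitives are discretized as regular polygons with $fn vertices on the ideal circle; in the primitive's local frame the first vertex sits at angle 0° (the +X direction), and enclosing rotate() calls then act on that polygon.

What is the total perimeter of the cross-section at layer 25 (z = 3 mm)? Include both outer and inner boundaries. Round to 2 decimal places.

56.83 mm

At z = 3 mm: the cylinder: section is a regular 24-gon, circumradius r=9.5 (perimeter = 2·24·9.500·sin(180°/24) = 59.52 mm); the cylinder at (-3, 15): section is a regular 24-gon, circumradius r=2 (perimeter = 2·24·2.000·sin(180°/24) = 12.53 mm); the r=11.5 cylinder at (0.5, 10.5) gives a regular 24-gon of circumradius 11.5 (constant along its height) (perimeter = 2·24·11.500·sin(180°/24) = 72.05 mm); Taking the first minus the rest: starting from the r=9.5 cylinder, the r=2 cylinder at (-3, 15) misses the remaining region (no effect); the r=11.5 cylinder at (0.5, 10.5) partially overlaps it — only the 131.25 mm² overlap (of its 410.75 mm²) is removed, clipping the outline — boundary = 56.83 mm. Overall, the cross-section is a single solid region. Total boundary length (outer) = 56.83 mm.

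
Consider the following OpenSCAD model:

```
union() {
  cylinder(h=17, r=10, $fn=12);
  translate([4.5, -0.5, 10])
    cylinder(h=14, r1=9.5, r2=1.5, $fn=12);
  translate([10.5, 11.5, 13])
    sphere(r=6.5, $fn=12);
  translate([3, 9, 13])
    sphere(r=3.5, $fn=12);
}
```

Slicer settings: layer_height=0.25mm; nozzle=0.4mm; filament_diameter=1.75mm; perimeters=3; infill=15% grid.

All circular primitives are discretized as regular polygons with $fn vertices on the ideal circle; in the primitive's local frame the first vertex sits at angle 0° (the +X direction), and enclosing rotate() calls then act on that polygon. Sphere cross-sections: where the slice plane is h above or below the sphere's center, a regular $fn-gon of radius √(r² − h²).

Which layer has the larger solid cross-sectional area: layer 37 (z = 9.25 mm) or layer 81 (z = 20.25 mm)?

Layer 37 (z = 9.25): the r=10 cylinder gives a regular 12-gon of circumradius 10 (constant along its height) (area = (12/2)·10.000²·sin(360°/12) = 300.00 mm²); the cone at (4.5, -0.5) does not reach this height (z outside [10, 24]); the r=6.5 sphere at (10.5, 11.5) slices to a regular 12-gon of circumradius 5.309 (√(r²−h²) with h=3.75 from center) (area = (12/2)·5.309²·sin(360°/12) = 84.56 mm²); the sphere at (3, 9) does not reach this height (|z−center|=3.750 > r=3.5); Merging all regions: the 2 present regions are separate (no shared area or edge), so areas and boundary lengths simply add and each stays a separate island — area = 384.56 mm². So its area = 384.56 mm². Layer 81 (z = 20.25): the cylinder is not intersected at this z (z outside [0, 17]); the cone at (4.5, -0.5) (r1=9.5→r2=1.5) has section circumradius 3.643 here — a regular 12-gon (area = (12/2)·3.643²·sin(360°/12) = 39.81 mm²); the sphere at (10.5, 11.5) is absent (|z−center|=7.250 > r=6.5); the sphere at (3, 9) does not reach this height (|z−center|=7.250 > r=3.5); Merging all regions: only the cone at (4.5, -0.5) is present, so the union is just that shape — area = 39.81 mm². So its area = 39.81 mm². Layer 37 is larger (384.56 vs 39.81 mm²).

layer 37 (z = 9.25 mm)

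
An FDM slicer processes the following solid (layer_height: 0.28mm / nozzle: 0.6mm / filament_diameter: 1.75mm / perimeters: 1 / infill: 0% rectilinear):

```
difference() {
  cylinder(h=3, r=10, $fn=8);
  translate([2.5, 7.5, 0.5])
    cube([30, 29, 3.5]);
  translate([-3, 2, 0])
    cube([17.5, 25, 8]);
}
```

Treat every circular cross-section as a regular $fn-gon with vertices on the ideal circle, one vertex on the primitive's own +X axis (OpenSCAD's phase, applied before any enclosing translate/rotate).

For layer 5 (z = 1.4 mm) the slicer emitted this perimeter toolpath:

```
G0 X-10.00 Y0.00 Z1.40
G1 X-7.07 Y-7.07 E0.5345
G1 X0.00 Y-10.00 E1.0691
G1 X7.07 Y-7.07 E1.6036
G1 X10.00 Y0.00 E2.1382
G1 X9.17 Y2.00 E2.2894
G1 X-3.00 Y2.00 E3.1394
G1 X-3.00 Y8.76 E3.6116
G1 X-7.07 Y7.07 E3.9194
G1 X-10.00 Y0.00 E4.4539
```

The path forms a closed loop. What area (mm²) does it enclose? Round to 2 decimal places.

209.14 mm²

Apply the shoelace formula to the sequence of (X, Y) vertices; enclosed area = 209.14 mm².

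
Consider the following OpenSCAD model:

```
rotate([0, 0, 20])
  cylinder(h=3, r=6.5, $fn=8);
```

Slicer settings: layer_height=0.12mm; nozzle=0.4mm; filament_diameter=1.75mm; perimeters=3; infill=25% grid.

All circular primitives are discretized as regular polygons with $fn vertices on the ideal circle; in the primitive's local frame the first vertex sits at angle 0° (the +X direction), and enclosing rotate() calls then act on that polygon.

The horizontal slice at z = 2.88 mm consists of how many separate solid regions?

At z = 2.88 mm: the r=6.5 cylinder contributes a regular 8-gon of circumradius 6.5; (rotated 20° about Z; rotation is an isometry so areas/perimeters/island counts are preserved). The result has 1 disconnected region.

1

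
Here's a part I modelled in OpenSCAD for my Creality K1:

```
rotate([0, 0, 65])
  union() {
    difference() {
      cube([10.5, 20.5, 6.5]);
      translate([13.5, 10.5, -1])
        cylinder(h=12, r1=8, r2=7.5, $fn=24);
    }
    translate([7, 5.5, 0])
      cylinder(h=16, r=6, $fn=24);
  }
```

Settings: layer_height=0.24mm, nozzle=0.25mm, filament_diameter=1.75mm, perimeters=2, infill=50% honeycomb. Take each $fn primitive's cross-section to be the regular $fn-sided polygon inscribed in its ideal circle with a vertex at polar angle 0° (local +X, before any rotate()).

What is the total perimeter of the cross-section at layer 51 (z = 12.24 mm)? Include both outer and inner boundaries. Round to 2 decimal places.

At z = 12.24 mm: the cube is not intersected at this z (z outside [0, 6.5]); the cone at (13.5, 10.5) is absent (z outside [-1, 11]); Subtracting the remaining from the first: the first operand is absent here, so nothing remains; the cylinder at (7, 5.5): section is a regular 24-gon, circumradius r=6 (perimeter = 2·24·6.000·sin(180°/24) = 37.59 mm); Taking the union: only the r=6 cylinder at (7, 5.5) is present, so the union is just that shape — boundary = 37.59 mm; (rotated 65° about Z; rotation is an isometry so areas/perimeters/island counts are preserved). Overall, the cross-section is a single solid region. Total boundary length (outer) = 37.59 mm.

37.59 mm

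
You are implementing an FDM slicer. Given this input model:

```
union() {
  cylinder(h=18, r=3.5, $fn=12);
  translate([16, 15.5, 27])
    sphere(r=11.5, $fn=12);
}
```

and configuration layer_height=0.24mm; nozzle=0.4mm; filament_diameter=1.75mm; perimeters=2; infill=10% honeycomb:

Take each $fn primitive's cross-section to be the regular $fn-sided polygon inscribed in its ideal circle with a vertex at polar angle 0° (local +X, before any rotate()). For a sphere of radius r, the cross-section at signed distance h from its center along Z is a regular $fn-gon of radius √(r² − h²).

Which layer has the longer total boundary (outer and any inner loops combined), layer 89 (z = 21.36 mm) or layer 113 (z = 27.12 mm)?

Layer 89 (z = 21.36): the cylinder is not intersected at this z (z outside [0, 18]); the r=11.5 sphere at (16, 15.5) slices to a regular 12-gon of circumradius 10.022 (√(r²−h²) with h=5.64 from center) (perimeter = 2·12·10.022·sin(180°/12) = 62.25 mm); Merging all regions: only the r=11.5 sphere at (16, 15.5) is present, so the union is just that shape — boundary = 62.25 mm. So its perimeter = 62.25 mm. Layer 113 (z = 27.12): the cylinder is absent (z outside [0, 18]); the r=11.5 sphere at (16, 15.5) contributes a regular 12-gon of circumradius √(11.5²−0.12²) = 11.499 (perimeter = 2·12·11.499·sin(180°/12) = 71.43 mm); Taking the union: only the r=11.5 sphere at (16, 15.5) is present, so the union is just that shape — boundary = 71.43 mm. So its perimeter = 71.43 mm. Layer 113 is larger (71.43 vs 62.25 mm).

layer 113 (z = 27.12 mm)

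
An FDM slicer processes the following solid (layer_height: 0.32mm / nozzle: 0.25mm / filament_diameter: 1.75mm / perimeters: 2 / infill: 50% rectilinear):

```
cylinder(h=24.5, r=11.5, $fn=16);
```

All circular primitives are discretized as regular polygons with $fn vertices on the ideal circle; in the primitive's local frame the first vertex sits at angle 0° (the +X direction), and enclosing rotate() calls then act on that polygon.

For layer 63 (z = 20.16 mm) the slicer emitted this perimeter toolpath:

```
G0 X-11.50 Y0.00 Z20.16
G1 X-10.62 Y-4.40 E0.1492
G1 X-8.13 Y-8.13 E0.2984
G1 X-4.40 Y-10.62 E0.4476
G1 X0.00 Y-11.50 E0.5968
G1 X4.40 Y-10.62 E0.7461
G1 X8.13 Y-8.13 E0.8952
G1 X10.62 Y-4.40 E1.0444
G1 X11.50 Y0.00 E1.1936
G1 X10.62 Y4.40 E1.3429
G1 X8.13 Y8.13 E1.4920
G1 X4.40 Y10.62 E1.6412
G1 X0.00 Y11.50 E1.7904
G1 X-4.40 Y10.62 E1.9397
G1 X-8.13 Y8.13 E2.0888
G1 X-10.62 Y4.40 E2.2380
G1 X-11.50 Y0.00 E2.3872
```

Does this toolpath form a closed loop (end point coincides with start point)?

yes

Start point (G0): (-11.50, 0.00). End point (last G1): the path returns to the start — closed.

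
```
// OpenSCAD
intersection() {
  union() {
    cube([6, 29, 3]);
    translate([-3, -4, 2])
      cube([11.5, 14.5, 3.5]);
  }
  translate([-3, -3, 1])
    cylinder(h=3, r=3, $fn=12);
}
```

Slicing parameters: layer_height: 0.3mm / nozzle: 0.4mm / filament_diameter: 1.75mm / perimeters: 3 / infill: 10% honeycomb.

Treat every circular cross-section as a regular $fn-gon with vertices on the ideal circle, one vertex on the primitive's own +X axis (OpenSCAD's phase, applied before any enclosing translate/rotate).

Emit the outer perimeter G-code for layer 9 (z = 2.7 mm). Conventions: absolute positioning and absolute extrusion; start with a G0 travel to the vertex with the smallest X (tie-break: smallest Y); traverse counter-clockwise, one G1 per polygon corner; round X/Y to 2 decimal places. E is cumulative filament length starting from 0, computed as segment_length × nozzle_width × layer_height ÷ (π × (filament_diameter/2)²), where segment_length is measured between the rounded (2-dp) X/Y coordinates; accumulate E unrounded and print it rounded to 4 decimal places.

G0 X-3.00 Y-4.00 Z2.70
G1 X-0.27 Y-4.00 E0.1362
G1 X0.00 Y-3.00 E0.1879
G1 X-0.40 Y-1.50 E0.2653
G1 X-1.50 Y-0.40 E0.3429
G1 X-3.00 Y0.00 E0.4204
G1 X-3.00 Y-4.00 E0.6199

At z = 2.7 mm: the cube (footprint 6×29) is included at this height; the cube at (-3, -4) (footprint 11.5×14.5) is included at this height; Taking the union: the regions partially overlap (shared area 63.00 mm²), so overlapping operands fuse into one piece — 1 connected region; the cylinder at (-3, -3): section is a regular 12-gon, circumradius r=3; After intersecting: the r=3 cylinder at (-3, -3) partially overlaps that combined region; clipping to the common part keeps 9.62 mm² — 1 connected region. The outline is a single polygon with 6 vertices. Extrusion per mm of travel: 0.4 × 0.3 / (π × 0.875²) = 0.049890. Accumulating E over each segment gives final E = 0.6199.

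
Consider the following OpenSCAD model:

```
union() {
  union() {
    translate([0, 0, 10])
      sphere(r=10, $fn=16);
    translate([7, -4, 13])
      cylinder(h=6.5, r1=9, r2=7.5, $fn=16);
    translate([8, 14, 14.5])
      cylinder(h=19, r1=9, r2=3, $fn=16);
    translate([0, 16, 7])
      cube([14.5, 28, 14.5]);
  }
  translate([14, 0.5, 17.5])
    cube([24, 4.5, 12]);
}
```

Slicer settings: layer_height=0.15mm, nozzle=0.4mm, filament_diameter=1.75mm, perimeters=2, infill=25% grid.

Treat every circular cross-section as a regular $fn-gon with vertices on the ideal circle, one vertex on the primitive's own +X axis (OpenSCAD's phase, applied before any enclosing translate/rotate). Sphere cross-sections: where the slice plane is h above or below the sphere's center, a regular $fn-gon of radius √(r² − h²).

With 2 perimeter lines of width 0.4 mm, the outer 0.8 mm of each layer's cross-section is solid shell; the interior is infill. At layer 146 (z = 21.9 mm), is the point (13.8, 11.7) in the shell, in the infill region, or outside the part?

At z = 21.9 mm: the sphere is absent (|z−center|=11.900 > r=10); the cone at (7, -4) does not reach this height (z outside [13, 19.5]); the cone at (8, 14) (r1=9→r2=3) has section circumradius 6.663 here — a regular 16-gon; the cube at (0, 16) is not intersected at this z (z outside [7, 21.5]); Merging all regions: only the cone at (8, 14) is present, so the union is just that shape — 1 connected region; the cube at (14, 0.5) is present — its section is the full 24×4.5 rectangle; Combining (union): the 2 present regions are separate (no shared area or edge), so areas and boundary lengths simply add and each stays a separate island — 2 connected regions. Overall, the cross-section has 2 separate islands. The nearest boundary edge runs (14.66, 14.00)→(14.16, 11.45); distance from the point to it = 0.40 mm. (Shell/infill is judged within the island containing the point — the largest one.) The point is inside the cross-section, 0.40 mm from the nearest boundary — within the 0.8 mm shell band (2 × 0.4).

shell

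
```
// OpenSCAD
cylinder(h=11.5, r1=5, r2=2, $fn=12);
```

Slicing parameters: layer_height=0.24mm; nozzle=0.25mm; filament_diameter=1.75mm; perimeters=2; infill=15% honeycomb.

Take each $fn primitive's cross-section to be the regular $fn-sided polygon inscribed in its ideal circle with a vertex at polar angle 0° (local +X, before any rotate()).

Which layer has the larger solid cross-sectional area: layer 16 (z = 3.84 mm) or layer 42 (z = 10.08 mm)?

layer 16 (z = 3.84 mm)

Layer 16 (z = 3.84): the cone: at t=0.334 of its height the radius interpolates to r₁+(r₂−r₁)t = 3.998, giving a regular 12-gon of that circumradius (area = (12/2)·3.998²·sin(360°/12) = 47.96 mm²). So its area = 47.96 mm². Layer 42 (z = 10.08): the cone: at t=0.877 of its height the radius interpolates to r₁+(r₂−r₁)t = 2.370, giving a regular 12-gon of that circumradius (area = (12/2)·2.370²·sin(360°/12) = 16.86 mm²). So its area = 16.86 mm². Layer 16 is larger (47.96 vs 16.86 mm²).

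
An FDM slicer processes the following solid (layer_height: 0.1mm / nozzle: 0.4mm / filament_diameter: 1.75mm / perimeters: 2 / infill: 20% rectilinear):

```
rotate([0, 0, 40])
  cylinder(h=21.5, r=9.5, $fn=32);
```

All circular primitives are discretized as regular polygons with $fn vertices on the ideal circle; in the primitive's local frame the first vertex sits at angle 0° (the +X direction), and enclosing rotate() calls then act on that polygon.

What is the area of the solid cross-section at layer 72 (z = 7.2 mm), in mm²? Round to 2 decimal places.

281.71 mm²

At z = 7.2 mm: the r=9.5 cylinder contributes a regular 32-gon of circumradius 9.5 (area = (32/2)·9.500²·sin(360°/32) = 281.71 mm²); (whole slice rotated 40° about Z — lengths, areas and connectivity unchanged). Overall, the cross-section is a single solid region. Net area = 281.71 mm².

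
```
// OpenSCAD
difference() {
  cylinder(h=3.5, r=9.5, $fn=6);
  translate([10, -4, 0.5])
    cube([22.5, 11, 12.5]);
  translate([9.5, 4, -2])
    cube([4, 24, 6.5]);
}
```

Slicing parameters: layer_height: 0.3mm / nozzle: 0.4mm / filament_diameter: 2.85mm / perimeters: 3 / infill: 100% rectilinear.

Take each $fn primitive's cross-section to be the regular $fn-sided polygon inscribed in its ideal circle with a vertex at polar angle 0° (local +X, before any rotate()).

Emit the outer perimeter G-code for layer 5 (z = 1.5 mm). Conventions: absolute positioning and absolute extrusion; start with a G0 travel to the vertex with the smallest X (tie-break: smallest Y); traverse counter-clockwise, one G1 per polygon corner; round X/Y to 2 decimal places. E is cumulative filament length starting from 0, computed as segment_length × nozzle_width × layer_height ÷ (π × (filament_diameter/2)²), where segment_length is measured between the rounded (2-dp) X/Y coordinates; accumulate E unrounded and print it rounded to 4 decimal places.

At z = 1.5 mm: the cylinder: section is a regular 6-gon, circumradius r=9.5; the cube at (10, -4) is present — its section is the full 22.5×11 rectangle; the cube at (9.5, 4) (footprint 4×24) is included at this height; Subtracting the remaining from the first: starting from the r=9.5 cylinder, the 22.5×11 cube at (10, -4) misses the remaining region (no effect); the 4×24 cube at (9.5, 4) misses the remaining region (no effect) — 1 connected region. The outline is a single polygon with 6 vertices. Extrusion per mm of travel: 0.4 × 0.3 / (π × 1.425²) = 0.018811. Accumulating E over each segment gives final E = 1.0724.

G0 X-9.50 Y0.00 Z1.50
G1 X-4.75 Y-8.23 E0.1787
G1 X4.75 Y-8.23 E0.3574
G1 X9.50 Y0.00 E0.5362
G1 X4.75 Y8.23 E0.7149
G1 X-4.75 Y8.23 E0.8936
G1 X-9.50 Y0.00 E1.0724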